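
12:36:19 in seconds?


45379 seconds

Hours: 12 × 3600 = 43200
Minutes: 36 × 60 = 2160
Seconds: 19
Total = 43200 + 2160 + 19 = 45379


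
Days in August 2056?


31 days

Month: August (month 8)
August has 31 days


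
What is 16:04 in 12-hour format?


4:04 PM

Hour: 16
16 - 12 = 4 → PM


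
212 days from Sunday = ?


Tuesday

Start: Sunday (index 6)
(6 + 212) mod 7
= 218 mod 7
= 1
Index 1 → Tuesday


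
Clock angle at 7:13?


138.5°

Hour hand = 7×30 + 13×0.5 = 216.5°
Minute hand = 13×6 = 78°
Difference = |216.5 - 78| = 138.5°


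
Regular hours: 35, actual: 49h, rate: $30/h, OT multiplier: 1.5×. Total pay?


$1680.00

Regular: 35h × $30 = $1050.00
Overtime: 49 - 35 = 14h
OT pay: 14h × $30 × 1.5 = $630.00
Total = $1050.00 + $630.00 = $1680.00


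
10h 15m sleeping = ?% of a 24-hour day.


42.7%

Time: 615 minutes
Day: 1440 minutes
Percentage = (615/1440) × 100 ≈ 42.7%


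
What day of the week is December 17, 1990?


Zeller's congruence:
q=17, m=12, k=90, j=19
h = (17 + ⌊13×13/5⌋ + 90 + ⌊90/4⌋ + ⌊19/4⌋ - 2×19) mod 7
= (17 + 33 + 90 + 22 + 4 - 38) mod 7
= 128 mod 7 = 2
h=2 → Monday

Monday


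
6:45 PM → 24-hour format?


Input: 6:45 PM
PM: 6 + 12 = 18

18:45


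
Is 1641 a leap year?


Rules: divisible by 4 AND (not by 100 OR by 400)
1641 ÷ 4 = 410 remainder 1 → not divisible by 4
Not divisible by 4 → not a leap year

No


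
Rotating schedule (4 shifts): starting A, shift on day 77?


Shift A

Shifts: A, B, C, D
Start: A (index 0)
Day 77: (0 + 77 - 1) mod 4
= 76 mod 4
= 0
Index 0 → shift A


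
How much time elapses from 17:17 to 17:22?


End time in minutes: 17×60 + 22 = 1042
Start time in minutes: 17×60 + 17 = 1037
Difference = 1042 - 1037 = 5 minutes
= 0 hours 5 minutes

0h 5m


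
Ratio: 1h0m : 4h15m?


4:17 (0.24)

Duration 1: 60 minutes
Duration 2: 255 minutes
Ratio = 60:255
GCD = 15
Simplified = 4:17
As a decimal: 4/17 ≈ 0.24


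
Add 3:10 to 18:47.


Start: 1127 minutes from midnight
Add: 190 minutes
Total: 1317 minutes
Hours: 1317 ÷ 60 = 21 remainder 57

21:57


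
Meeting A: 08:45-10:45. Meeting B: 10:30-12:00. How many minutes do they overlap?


15 minutes

Meeting A: 525-645 (in minutes from midnight)
Meeting B: 630-720
Overlap start = max(525, 630) = 630
Overlap end = min(645, 720) = 645
Overlap = max(0, 645 - 630) = 15 min


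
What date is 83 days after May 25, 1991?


Start: May 25, 1991
Add 83 days
May 25 → June 1: 31 - 25 + 1 = 7 days (83 - 7 = 76 left)
June 1 → July 1: 30 - 1 + 1 = 30 days (76 - 30 = 46 left)
July 1 → August 1: 31 - 1 + 1 = 31 days (46 - 31 = 15 left)
August 1 + 15 = August 16, 1991

August 16, 1991


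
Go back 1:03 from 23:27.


22:24

Start: 1407 minutes from midnight
Subtract: 63 minutes
Remaining: 1407 - 63 = 1344
Hours: 22, Minutes: 24


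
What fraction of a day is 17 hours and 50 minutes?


0.7431 (74.31%)

Total minutes: 17×60 + 50 = 1070
Day = 24×60 = 1440 minutes
Fraction = 1070/1440 ≈ 0.7431
As a percentage: 1070/1440 × 100 ≈ 74.31%


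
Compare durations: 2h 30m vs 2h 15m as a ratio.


Duration 1: 150 minutes
Duration 2: 135 minutes
Ratio = 150:135
GCD = 15
Simplified = 10:9
As a decimal: 10/9 ≈ 1.11

10:9 (1.11)


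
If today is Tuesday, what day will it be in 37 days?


Start: Tuesday (index 1)
(1 + 37) mod 7
= 38 mod 7
= 3
Index 3 → Thursday

Thursday


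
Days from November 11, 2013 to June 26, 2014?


From November 11, 2013 to June 26, 2014
Rest of November 2013: 30 - 11 = 19
Full months: December 31, January 31, February 2014 28, March 31, April 30, May 31
Days into June 2014: 26
Total = 19 + 31 + 31 + 28 + 31 + 30 + 31 + 26 = 227 days

227 days


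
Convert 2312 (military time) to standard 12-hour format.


Hour: 23
23 - 12 = 11 → PM

11:12 PM


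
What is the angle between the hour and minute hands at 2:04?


38.0°

Hour hand = 2×30 + 4×0.5 = 62.0°
Minute hand = 4×6 = 24°
Difference = |62.0 - 24| = 38.0°


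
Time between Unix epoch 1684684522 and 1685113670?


429148 seconds (119.2 hours / 4.97 days)

Difference = 1685113670 - 1684684522 = 429148 seconds
In hours: 429148 / 3600 ≈ 119.2
In days: 429148 / 86400 ≈ 4.97


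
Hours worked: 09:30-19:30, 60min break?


9h 0m (540 minutes)

Total time = (19×60+30) - (9×60+30)
= 1170 - 570 = 600 min
Minus break: 600 - 60 = 540 min
= 9h 0m


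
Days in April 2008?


30 days

Month: April (month 4)
April has 30 days


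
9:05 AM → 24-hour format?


09:05

Input: 9:05 AM
AM hour stays: 9


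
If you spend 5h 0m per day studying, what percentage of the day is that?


20.8%

Time: 300 minutes
Day: 1440 minutes
Percentage = (300/1440) × 100 ≈ 20.8%


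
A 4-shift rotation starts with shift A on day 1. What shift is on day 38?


Shifts: A, B, C, D
Start: A (index 0)
Day 38: (0 + 38 - 1) mod 4
= 37 mod 4
= 1
Index 1 → shift B

Shift B


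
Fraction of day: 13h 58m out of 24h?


Total minutes: 13×60 + 58 = 838
Day = 24×60 = 1440 minutes
Fraction = 838/1440 ≈ 0.5819
As a percentage: 838/1440 × 100 ≈ 58.19%

0.5819 (58.19%)


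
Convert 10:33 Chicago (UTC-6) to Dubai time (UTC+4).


20:33

Time difference = UTC+4 - UTC-6 = +10 hours
New hour = (10 + 10) mod 24
= 20 mod 24 = 20
Minutes unchanged → 20:33


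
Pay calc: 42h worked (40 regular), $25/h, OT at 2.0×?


$1100.00

Regular: 40h × $25 = $1000.00
Overtime: 42 - 40 = 2h
OT pay: 2h × $25 × 2.0 = $100.00
Total = $1000.00 + $100.00 = $1100.00


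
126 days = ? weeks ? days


18 weeks 0 days

Weeks: 126 ÷ 7 = 18 remainder 0


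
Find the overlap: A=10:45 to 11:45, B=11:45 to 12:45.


0 minutes

Meeting A: 645-705 (in minutes from midnight)
Meeting B: 705-765
Overlap start = max(645, 705) = 705
Overlap end = min(705, 765) = 705
Overlap = max(0, 705 - 705) = 0 min


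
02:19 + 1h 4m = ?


03:23

Start: 139 minutes from midnight
Add: 64 minutes
Total: 203 minutes
Hours: 203 ÷ 60 = 3 remainder 23


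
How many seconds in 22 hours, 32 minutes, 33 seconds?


81153 seconds

Hours: 22 × 3600 = 79200
Minutes: 32 × 60 = 1920
Seconds: 33
Total = 79200 + 1920 + 33 = 81153


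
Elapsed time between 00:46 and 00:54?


0h 8m

End time in minutes: 0×60 + 54 = 54
Start time in minutes: 0×60 + 46 = 46
Difference = 54 - 46 = 8 minutes
= 0 hours 8 minutes


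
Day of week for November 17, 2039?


Zeller's congruence:
q=17, m=11, k=39, j=20
h = (17 + ⌊13×12/5⌋ + 39 + ⌊39/4⌋ + ⌊20/4⌋ - 2×20) mod 7
= (17 + 31 + 39 + 9 + 5 - 40) mod 7
= 61 mod 7 = 5
h=5 → Thursday

Thursday


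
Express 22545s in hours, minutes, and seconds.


6h 15m 45s

Hours: 22545 ÷ 3600 = 6 remainder 945
Minutes: 945 ÷ 60 = 15 remainder 45
Seconds: 45


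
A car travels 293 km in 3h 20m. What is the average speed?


Distance: 293 km
Time: 3h 20m = 200 min = 200/60 = 10/3 hours
Speed = 293 ÷ (10/3) = 293 × 3 / 10 = 879/10 = 87.9 km/h

87.9 km/h


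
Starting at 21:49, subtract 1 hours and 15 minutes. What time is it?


Start: 1309 minutes from midnight
Subtract: 75 minutes
Remaining: 1309 - 75 = 1234
Hours: 20, Minutes: 34

20:34


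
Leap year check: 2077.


No

Rules: divisible by 4 AND (not by 100 OR by 400)
2077 ÷ 4 = 519 remainder 1 → not divisible by 4
Not divisible by 4 → not a leap year


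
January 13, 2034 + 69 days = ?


March 23, 2034

Start: January 13, 2034
Add 69 days
January 13 → February 1: 31 - 13 + 1 = 19 days (69 - 19 = 50 left)
February 1 → March 1: 28 - 1 + 1 = 28 days (50 - 28 = 22 left)
March 1 + 22 = March 23, 2034


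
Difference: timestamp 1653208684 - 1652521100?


687584 seconds (191.0 hours / 7.96 days)

Difference = 1653208684 - 1652521100 = 687584 seconds
In hours: 687584 / 3600 ≈ 191.0
In days: 687584 / 86400 ≈ 7.96


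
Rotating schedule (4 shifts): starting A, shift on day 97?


Shifts: A, B, C, D
Start: A (index 0)
Day 97: (0 + 97 - 1) mod 4
= 96 mod 4
= 0
Index 0 → shift A

Shift A


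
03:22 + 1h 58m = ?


05:20

Start: 202 minutes from midnight
Add: 118 minutes
Total: 320 minutes
Hours: 320 ÷ 60 = 5 remainder 20


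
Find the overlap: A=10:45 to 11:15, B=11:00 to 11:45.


15 minutes

Meeting A: 645-675 (in minutes from midnight)
Meeting B: 660-705
Overlap start = max(645, 660) = 660
Overlap end = min(675, 705) = 675
Overlap = max(0, 675 - 660) = 15 min


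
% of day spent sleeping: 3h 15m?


Time: 195 minutes
Day: 1440 minutes
Percentage = (195/1440) × 100 ≈ 13.5%

13.5%


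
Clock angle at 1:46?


Hour hand = 1×30 + 46×0.5 = 53.0°
Minute hand = 46×6 = 276°
Difference = |53.0 - 276| = 223.0°
Since > 180°: 360 - 223.0 = 137.0°

137.0°


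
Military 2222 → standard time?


10:22 PM

Hour: 22
22 - 12 = 10 → PM


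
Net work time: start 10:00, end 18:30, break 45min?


Total time = (18×60+30) - (10×60+0)
= 1110 - 600 = 510 min
Minus break: 510 - 45 = 465 min
= 7h 45m

7h 45m (465 minutes)


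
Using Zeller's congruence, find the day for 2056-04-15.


Saturday

Zeller's congruence:
q=15, m=4, k=56, j=20
h = (15 + ⌊13×5/5⌋ + 56 + ⌊56/4⌋ + ⌊20/4⌋ - 2×20) mod 7
= (15 + 13 + 56 + 14 + 5 - 40) mod 7
= 63 mod 7 = 0
h=0 → Saturday


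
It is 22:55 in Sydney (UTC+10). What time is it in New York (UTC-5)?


07:55

Time difference = UTC-5 - UTC+10 = -15 hours
New hour = (22 -15) mod 24
= 7 mod 24 = 7
Minutes unchanged → 07:55


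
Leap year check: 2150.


No

Rules: divisible by 4 AND (not by 100 OR by 400)
2150 ÷ 4 = 537 remainder 2 → not divisible by 4
Not divisible by 4 → not a leap year


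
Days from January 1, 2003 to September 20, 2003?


262 days

From January 1, 2003 to September 20, 2003
Rest of January 2003: 31 - 1 = 30
Full months: February 2003 28, March 31, April 30, May 31, June 30, July 31, August 31
Days into September 2003: 20
Total = 30 + 28 + 31 + 30 + 31 + 30 + 31 + 31 + 20 = 262 days


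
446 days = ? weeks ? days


63 weeks 5 days

Weeks: 446 ÷ 7 = 63 remainder 5


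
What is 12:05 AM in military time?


Input: 12:05 AM
12 AM → 00 (midnight)

00:05


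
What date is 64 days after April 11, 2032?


June 14, 2032

Start: April 11, 2032
Add 64 days
April 11 → May 1: 30 - 11 + 1 = 20 days (64 - 20 = 44 left)
May 1 → June 1: 31 - 1 + 1 = 31 days (44 - 31 = 13 left)
June 1 + 13 = June 14, 2032


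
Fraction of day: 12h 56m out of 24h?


0.5389 (53.89%)

Total minutes: 12×60 + 56 = 776
Day = 24×60 = 1440 minutes
Fraction = 776/1440 ≈ 0.5389
As a percentage: 776/1440 × 100 ≈ 53.89%


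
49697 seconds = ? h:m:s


13h 48m 17s

Hours: 49697 ÷ 3600 = 13 remainder 2897
Minutes: 2897 ÷ 60 = 48 remainder 17
Seconds: 17


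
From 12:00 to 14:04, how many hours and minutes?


End time in minutes: 14×60 + 4 = 844
Start time in minutes: 12×60 + 0 = 720
Difference = 844 - 720 = 124 minutes
= 2 hours 4 minutes

2h 4m


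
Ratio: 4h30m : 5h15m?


Duration 1: 270 minutes
Duration 2: 315 minutes
Ratio = 270:315
GCD = 45
Simplified = 6:7
As a decimal: 6/7 ≈ 0.86

6:7 (0.86)


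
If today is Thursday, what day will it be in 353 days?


Sunday

Start: Thursday (index 3)
(3 + 353) mod 7
= 356 mod 7
= 6
Index 6 → Sunday


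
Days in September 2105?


30 days

Month: September (month 9)
September has 30 days


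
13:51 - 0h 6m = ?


Start: 831 minutes from midnight
Subtract: 6 minutes
Remaining: 831 - 6 = 825
Hours: 13, Minutes: 45

13:45


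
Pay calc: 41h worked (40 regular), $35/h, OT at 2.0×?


$1470.00

Regular: 40h × $35 = $1400.00
Overtime: 41 - 40 = 1h
OT pay: 1h × $35 × 2.0 = $70.00
Total = $1400.00 + $70.00 = $1470.00


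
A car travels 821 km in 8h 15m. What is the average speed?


99.5 km/h

Distance: 821 km
Time: 8h 15m = 495 min = 495/60 = 33/4 hours
Speed = 821 ÷ (33/4) = 821 × 4 / 33 = 3284/33 ≈ 99.5 km/h


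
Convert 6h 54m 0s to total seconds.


24840 seconds

Hours: 6 × 3600 = 21600
Minutes: 54 × 60 = 3240
Seconds: 0
Total = 21600 + 3240 + 0 = 24840


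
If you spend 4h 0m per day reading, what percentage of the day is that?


Time: 240 minutes
Day: 1440 minutes
Percentage = (240/1440) × 100 ≈ 16.7%

16.7%


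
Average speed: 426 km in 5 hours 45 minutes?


Distance: 426 km
Time: 5h 45m = 345 min = 345/60 = 23/4 hours
Speed = 426 ÷ (23/4) = 426 × 4 / 23 = 1704/23 ≈ 74.1 km/h

74.1 km/h


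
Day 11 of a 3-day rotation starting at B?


Shift C

Shifts: A, B, C
Start: B (index 1)
Day 11: (1 + 11 - 1) mod 3
= 11 mod 3
= 2
Index 2 → shift C


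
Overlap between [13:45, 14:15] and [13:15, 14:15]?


30 minutes

Meeting A: 825-855 (in minutes from midnight)
Meeting B: 795-855
Overlap start = max(825, 795) = 825
Overlap end = min(855, 855) = 855
Overlap = max(0, 855 - 825) = 30 min


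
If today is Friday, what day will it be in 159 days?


Start: Friday (index 4)
(4 + 159) mod 7
= 163 mod 7
= 2
Index 2 → Wednesday

Wednesday


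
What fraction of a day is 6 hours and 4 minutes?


0.2528 (25.28%)

Total minutes: 6×60 + 4 = 364
Day = 24×60 = 1440 minutes
Fraction = 364/1440 ≈ 0.2528
As a percentage: 364/1440 × 100 ≈ 25.28%


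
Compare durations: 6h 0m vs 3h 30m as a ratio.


12:7 (1.71)

Duration 1: 360 minutes
Duration 2: 210 minutes
Ratio = 360:210
GCD = 30
Simplified = 12:7
As a decimal: 12/7 ≈ 1.71


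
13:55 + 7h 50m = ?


21:45

Start: 835 minutes from midnight
Add: 470 minutes
Total: 1305 minutes
Hours: 1305 ÷ 60 = 21 remainder 45


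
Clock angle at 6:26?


37.0°

Hour hand = 6×30 + 26×0.5 = 193.0°
Minute hand = 26×6 = 156°
Difference = |193.0 - 156| = 37.0°


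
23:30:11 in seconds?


Hours: 23 × 3600 = 82800
Minutes: 30 × 60 = 1800
Seconds: 11
Total = 82800 + 1800 + 11 = 84611

84611 seconds


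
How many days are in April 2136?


Month: April (month 4)
April has 30 days

30 days


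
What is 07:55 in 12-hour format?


7:55 AM

Hour: 7
7 < 12 → AM


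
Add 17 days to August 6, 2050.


August 23, 2050

Start: August 6, 2050
Add 17 days
August 6 + 17 = August 23, 2050


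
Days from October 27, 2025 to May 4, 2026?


From October 27, 2025 to May 4, 2026
Rest of October 2025: 31 - 27 = 4
Full months: November 30, December 31, January 31, February 2026 28, March 31, April 30
Days into May 2026: 4
Total = 4 + 30 + 31 + 31 + 28 + 31 + 30 + 4 = 189 days

189 days


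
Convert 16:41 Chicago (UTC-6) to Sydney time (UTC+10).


08:41 (next day)

Time difference = UTC+10 - UTC-6 = +16 hours
New hour = (16 + 16) mod 24
= 32 mod 24 = 8
Minutes unchanged → 08:41; 32 ≥ 24 → next day


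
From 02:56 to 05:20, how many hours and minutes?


End time in minutes: 5×60 + 20 = 320
Start time in minutes: 2×60 + 56 = 176
Difference = 320 - 176 = 144 minutes
= 2 hours 24 minutes

2h 24m


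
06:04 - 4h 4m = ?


02:00

Start: 364 minutes from midnight
Subtract: 244 minutes
Remaining: 364 - 244 = 120
Hours: 2, Minutes: 0


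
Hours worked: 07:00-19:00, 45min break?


Total time = (19×60+0) - (7×60+0)
= 1140 - 420 = 720 min
Minus break: 720 - 45 = 675 min
= 11h 15m

11h 15m (675 minutes)


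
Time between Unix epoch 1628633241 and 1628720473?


87232 seconds (24.2 hours / 1.01 days)

Difference = 1628720473 - 1628633241 = 87232 seconds
In hours: 87232 / 3600 ≈ 24.2
In days: 87232 / 86400 ≈ 1.01


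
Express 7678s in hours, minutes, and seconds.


Hours: 7678 ÷ 3600 = 2 remainder 478
Minutes: 478 ÷ 60 = 7 remainder 58
Seconds: 58

2h 7m 58s


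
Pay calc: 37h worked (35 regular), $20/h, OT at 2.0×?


Regular: 35h × $20 = $700.00
Overtime: 37 - 35 = 2h
OT pay: 2h × $20 × 2.0 = $80.00
Total = $700.00 + $80.00 = $780.00

$780.00


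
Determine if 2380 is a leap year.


Rules: divisible by 4 AND (not by 100 OR by 400)
2380 ÷ 4 = 595 exactly → divisible by 4
2380 ÷ 100 = 23 remainder 80 → not divisible by 100
Divisible by 4 but not by 100 → leap year

Yes


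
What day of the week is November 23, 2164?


Zeller's congruence:
q=23, m=11, k=64, j=21
h = (23 + ⌊13×12/5⌋ + 64 + ⌊64/4⌋ + ⌊21/4⌋ - 2×21) mod 7
= (23 + 31 + 64 + 16 + 5 - 42) mod 7
= 97 mod 7 = 6
h=6 → Friday

Friday


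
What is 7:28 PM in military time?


Input: 7:28 PM
PM: 7 + 12 = 19

19:28


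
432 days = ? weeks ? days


61 weeks 5 days

Weeks: 432 ÷ 7 = 61 remainder 5


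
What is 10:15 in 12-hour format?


Hour: 10
10 < 12 → AM

10:15 AM


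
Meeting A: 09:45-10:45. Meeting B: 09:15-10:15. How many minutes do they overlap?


30 minutes

Meeting A: 585-645 (in minutes from midnight)
Meeting B: 555-615
Overlap start = max(585, 555) = 585
Overlap end = min(645, 615) = 615
Overlap = max(0, 615 - 585) = 30 min


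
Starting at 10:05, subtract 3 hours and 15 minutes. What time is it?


Start: 605 minutes from midnight
Subtract: 195 minutes
Remaining: 605 - 195 = 410
Hours: 6, Minutes: 50

06:50


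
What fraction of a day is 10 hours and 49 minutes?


0.4507 (45.07%)

Total minutes: 10×60 + 49 = 649
Day = 24×60 = 1440 minutes
Fraction = 649/1440 ≈ 0.4507
As a percentage: 649/1440 × 100 ≈ 45.07%


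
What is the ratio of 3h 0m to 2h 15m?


4:3 (1.33)

Duration 1: 180 minutes
Duration 2: 135 minutes
Ratio = 180:135
GCD = 45
Simplified = 4:3
As a decimal: 4/3 ≈ 1.33


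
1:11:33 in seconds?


4293 seconds

Hours: 1 × 3600 = 3600
Minutes: 11 × 60 = 660
Seconds: 33
Total = 3600 + 660 + 33 = 4293


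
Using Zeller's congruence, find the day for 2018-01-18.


Zeller's congruence:
q=18, m=13, k=17, j=20
h = (18 + ⌊13×14/5⌋ + 17 + ⌊17/4⌋ + ⌊20/4⌋ - 2×20) mod 7
= (18 + 36 + 17 + 4 + 5 - 40) mod 7
= 40 mod 7 = 5
h=5 → Thursday

Thursday


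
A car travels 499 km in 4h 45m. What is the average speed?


105.1 km/h

Distance: 499 km
Time: 4h 45m = 285 min = 285/60 = 19/4 hours
Speed = 499 ÷ (19/4) = 499 × 4 / 19 = 1996/19 ≈ 105.1 km/h


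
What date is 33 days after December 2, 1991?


January 4, 1992

Start: December 2, 1991
Add 33 days
December 2 → January 1: 31 - 2 + 1 = 30 days (33 - 30 = 3 left)
January 1 + 3 = January 4, 1992


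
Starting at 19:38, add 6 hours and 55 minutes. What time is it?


Start: 1178 minutes from midnight
Add: 415 minutes
Total: 1593 minutes
Hours: 1593 ÷ 60 = 26 remainder 33
26 ≥ 24 → 26 - 24 = 2 (next day)

02:33 (next day)


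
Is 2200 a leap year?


No

Rules: divisible by 4 AND (not by 100 OR by 400)
2200 ÷ 4 = 550 exactly → divisible by 4
2200 ÷ 100 = 22 exactly → divisible by 100
2200 ÷ 400 = 5 remainder 200 → not divisible by 400
Divisible by 100 but not by 400 → not a leap year


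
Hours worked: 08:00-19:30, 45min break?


Total time = (19×60+30) - (8×60+0)
= 1170 - 480 = 690 min
Minus break: 690 - 45 = 645 min
= 10h 45m

10h 45m (645 minutes)


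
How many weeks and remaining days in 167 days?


23 weeks 6 days

Weeks: 167 ÷ 7 = 23 remainder 6


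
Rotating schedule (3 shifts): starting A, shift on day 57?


Shift C

Shifts: A, B, C
Start: A (index 0)
Day 57: (0 + 57 - 1) mod 3
= 56 mod 3
= 2
Index 2 → shift C


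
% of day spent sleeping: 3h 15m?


13.5%

Time: 195 minutes
Day: 1440 minutes
Percentage = (195/1440) × 100 ≈ 13.5%


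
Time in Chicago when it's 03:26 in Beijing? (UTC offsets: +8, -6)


13:26 (previous day)

Time difference = UTC-6 - UTC+8 = -14 hours
New hour = (3 -14) mod 24
= -11 mod 24 = 13
Minutes unchanged → 13:26; -11 < 0 → previous day


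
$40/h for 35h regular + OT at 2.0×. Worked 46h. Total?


$2280.00

Regular: 35h × $40 = $1400.00
Overtime: 46 - 35 = 11h
OT pay: 11h × $40 × 2.0 = $880.00
Total = $1400.00 + $880.00 = $2280.00


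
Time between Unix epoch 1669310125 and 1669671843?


361718 seconds (100.5 hours / 4.19 days)

Difference = 1669671843 - 1669310125 = 361718 seconds
In hours: 361718 / 3600 ≈ 100.5
In days: 361718 / 86400 ≈ 4.19


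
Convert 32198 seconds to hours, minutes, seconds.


Hours: 32198 ÷ 3600 = 8 remainder 3398
Minutes: 3398 ÷ 60 = 56 remainder 38
Seconds: 38

8h 56m 38s


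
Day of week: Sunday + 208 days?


Friday

Start: Sunday (index 6)
(6 + 208) mod 7
= 214 mod 7
= 4
Index 4 → Friday


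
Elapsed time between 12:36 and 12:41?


0h 5m

End time in minutes: 12×60 + 41 = 761
Start time in minutes: 12×60 + 36 = 756
Difference = 761 - 756 = 5 minutes
= 0 hours 5 minutes


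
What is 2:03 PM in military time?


14:03

Input: 2:03 PM
PM: 2 + 12 = 14


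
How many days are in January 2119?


31 days

Month: January (month 1)
January has 31 days


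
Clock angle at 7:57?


Hour hand = 7×30 + 57×0.5 = 238.5°
Minute hand = 57×6 = 342°
Difference = |238.5 - 342| = 103.5°

103.5°


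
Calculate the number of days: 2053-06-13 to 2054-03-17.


From June 13, 2053 to March 17, 2054
Rest of June 2053: 30 - 13 = 17
Full months: July 31, August 31, September 30, October 31, November 30, December 31, January 31, February 2054 28
Days into March 2054: 17
Total = 17 + 31 + 31 + 30 + 31 + 30 + 31 + 31 + 28 + 17 = 277 days

277 days


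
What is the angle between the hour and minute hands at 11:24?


Hour hand = 11×30 + 24×0.5 = 342.0°
Minute hand = 24×6 = 144°
Difference = |342.0 - 144| = 198.0°
Since > 180°: 360 - 198.0 = 162.0°

162.0°


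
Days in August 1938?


Month: August (month 8)
August has 31 days

31 days


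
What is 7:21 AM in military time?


07:21

Input: 7:21 AM
AM hour stays: 7


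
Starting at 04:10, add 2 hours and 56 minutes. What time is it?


07:06

Start: 250 minutes from midnight
Add: 176 minutes
Total: 426 minutes
Hours: 426 ÷ 60 = 7 remainder 6


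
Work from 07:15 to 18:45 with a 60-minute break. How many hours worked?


10h 30m (630 minutes)

Total time = (18×60+45) - (7×60+15)
= 1125 - 435 = 690 min
Minus break: 690 - 60 = 630 min
= 10h 30m


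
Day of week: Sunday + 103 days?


Start: Sunday (index 6)
(6 + 103) mod 7
= 109 mod 7
= 4
Index 4 → Friday

Friday


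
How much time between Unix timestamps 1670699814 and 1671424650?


Difference = 1671424650 - 1670699814 = 724836 seconds
In hours: 724836 / 3600 ≈ 201.3
In days: 724836 / 86400 ≈ 8.39

724836 seconds (201.3 hours / 8.39 days)


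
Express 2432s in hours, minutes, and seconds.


Hours: 2432 ÷ 3600 = 0 remainder 2432
Minutes: 2432 ÷ 60 = 40 remainder 32
Seconds: 32

0h 40m 32s


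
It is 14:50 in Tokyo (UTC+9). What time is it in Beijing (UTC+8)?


Time difference = UTC+8 - UTC+9 = -1 hours
New hour = (14 -1) mod 24
= 13 mod 24 = 13
Minutes unchanged → 13:50

13:50


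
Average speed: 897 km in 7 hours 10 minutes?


125.2 km/h

Distance: 897 km
Time: 7h 10m = 430 min = 430/60 = 43/6 hours
Speed = 897 ÷ (43/6) = 897 × 6 / 43 = 5382/43 ≈ 125.2 km/h


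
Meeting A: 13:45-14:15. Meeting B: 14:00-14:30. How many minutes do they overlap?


15 minutes

Meeting A: 825-855 (in minutes from midnight)
Meeting B: 840-870
Overlap start = max(825, 840) = 840
Overlap end = min(855, 870) = 855
Overlap = max(0, 855 - 840) = 15 min


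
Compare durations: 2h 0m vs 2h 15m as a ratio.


Duration 1: 120 minutes
Duration 2: 135 minutes
Ratio = 120:135
GCD = 15
Simplified = 8:9
As a decimal: 8/9 ≈ 0.89

8:9 (0.89)


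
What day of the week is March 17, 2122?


Zeller's congruence:
q=17, m=3, k=22, j=21
h = (17 + ⌊13×4/5⌋ + 22 + ⌊22/4⌋ + ⌊21/4⌋ - 2×21) mod 7
= (17 + 10 + 22 + 5 + 5 - 42) mod 7
= 17 mod 7 = 3
h=3 → Tuesday

Tuesday


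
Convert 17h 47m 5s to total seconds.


64025 seconds

Hours: 17 × 3600 = 61200
Minutes: 47 × 60 = 2820
Seconds: 5
Total = 61200 + 2820 + 5 = 64025


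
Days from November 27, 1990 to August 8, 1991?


From November 27, 1990 to August 8, 1991
Rest of November 1990: 30 - 27 = 3
Full months: December 31, January 31, February 1991 28, March 31, April 30, May 31, June 30, July 31
Days into August 1991: 8
Total = 3 + 31 + 31 + 28 + 31 + 30 + 31 + 30 + 31 + 8 = 254 days

254 days


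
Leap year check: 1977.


Rules: divisible by 4 AND (not by 100 OR by 400)
1977 ÷ 4 = 494 remainder 1 → not divisible by 4
Not divisible by 4 → not a leap year

No


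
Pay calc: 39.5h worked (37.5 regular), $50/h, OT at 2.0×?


Regular: 37.5h × $50 = $1875.00
Overtime: 39.5 - 37.5 = 2.0h
OT pay: 2.0h × $50 × 2.0 = $200.00
Total = $1875.00 + $200.00 = $2075.00

$2075.00


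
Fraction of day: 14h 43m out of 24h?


0.6132 (61.32%)

Total minutes: 14×60 + 43 = 883
Day = 24×60 = 1440 minutes
Fraction = 883/1440 ≈ 0.6132
As a percentage: 883/1440 × 100 ≈ 61.32%


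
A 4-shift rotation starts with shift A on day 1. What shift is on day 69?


Shift A

Shifts: A, B, C, D
Start: A (index 0)
Day 69: (0 + 69 - 1) mod 4
= 68 mod 4
= 0
Index 0 → shift A


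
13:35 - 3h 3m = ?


Start: 815 minutes from midnight
Subtract: 183 minutes
Remaining: 815 - 183 = 632
Hours: 10, Minutes: 32

10:32


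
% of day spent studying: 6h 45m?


28.1%

Time: 405 minutes
Day: 1440 minutes
Percentage = (405/1440) × 100 ≈ 28.1%


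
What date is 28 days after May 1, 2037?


Start: May 1, 2037
Add 28 days
May 1 + 28 = May 29, 2037

May 29, 2037


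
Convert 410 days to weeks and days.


58 weeks 4 days

Weeks: 410 ÷ 7 = 58 remainder 4


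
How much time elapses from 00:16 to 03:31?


End time in minutes: 3×60 + 31 = 211
Start time in minutes: 0×60 + 16 = 16
Difference = 211 - 16 = 195 minutes
= 3 hours 15 minutes

3h 15m


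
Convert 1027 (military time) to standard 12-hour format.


10:27 AM

Hour: 10
10 < 12 → AM


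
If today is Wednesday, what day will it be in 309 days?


Start: Wednesday (index 2)
(2 + 309) mod 7
= 311 mod 7
= 3
Index 3 → Thursday

Thursday


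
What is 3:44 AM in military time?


Input: 3:44 AM
AM hour stays: 3

03:44


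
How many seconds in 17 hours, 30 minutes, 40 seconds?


63040 seconds

Hours: 17 × 3600 = 61200
Minutes: 30 × 60 = 1800
Seconds: 40
Total = 61200 + 1800 + 40 = 63040


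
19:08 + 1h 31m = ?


Start: 1148 minutes from midnight
Add: 91 minutes
Total: 1239 minutes
Hours: 1239 ÷ 60 = 20 remainder 39

20:39


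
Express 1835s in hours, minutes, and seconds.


Hours: 1835 ÷ 3600 = 0 remainder 1835
Minutes: 1835 ÷ 60 = 30 remainder 35
Seconds: 35

0h 30m 35s


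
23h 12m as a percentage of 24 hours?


0.9667 (96.67%)

Total minutes: 23×60 + 12 = 1392
Day = 24×60 = 1440 minutes
Fraction = 1392/1440 ≈ 0.9667
As a percentage: 1392/1440 × 100 ≈ 96.67%


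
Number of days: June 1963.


30 days

Month: June (month 6)
June has 30 days


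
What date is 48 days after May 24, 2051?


Start: May 24, 2051
Add 48 days
May 24 → June 1: 31 - 24 + 1 = 8 days (48 - 8 = 40 left)
June 1 → July 1: 30 - 1 + 1 = 30 days (40 - 30 = 10 left)
July 1 + 10 = July 11, 2051

July 11, 2051


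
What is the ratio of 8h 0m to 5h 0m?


8:5 (1.60)

Duration 1: 480 minutes
Duration 2: 300 minutes
Ratio = 480:300
GCD = 60
Simplified = 8:5
As a decimal: 8/5 = 1.60


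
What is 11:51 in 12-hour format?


11:51 AM

Hour: 11
11 < 12 → AM


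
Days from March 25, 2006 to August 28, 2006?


156 days

From March 25, 2006 to August 28, 2006
Rest of March 2006: 31 - 25 = 6
Full months: April 30, May 31, June 30, July 31
Days into August 2006: 28
Total = 6 + 30 + 31 + 30 + 31 + 28 = 156 days


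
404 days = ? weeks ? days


Weeks: 404 ÷ 7 = 57 remainder 5

57 weeks 5 days


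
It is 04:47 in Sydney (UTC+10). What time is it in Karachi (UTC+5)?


Time difference = UTC+5 - UTC+10 = -5 hours
New hour = (4 -5) mod 24
= -1 mod 24 = 23
Minutes unchanged → 23:47; -1 < 0 → previous day

23:47 (previous day)


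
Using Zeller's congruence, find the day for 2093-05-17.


Sunday

Zeller's congruence:
q=17, m=5, k=93, j=20
h = (17 + ⌊13×6/5⌋ + 93 + ⌊93/4⌋ + ⌊20/4⌋ - 2×20) mod 7
= (17 + 15 + 93 + 23 + 5 - 40) mod 7
= 113 mod 7 = 1
h=1 → Sunday


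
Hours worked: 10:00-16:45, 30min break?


Total time = (16×60+45) - (10×60+0)
= 1005 - 600 = 405 min
Minus break: 405 - 30 = 375 min
= 6h 15m

6h 15m (375 minutes)


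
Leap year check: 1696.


Yes

Rules: divisible by 4 AND (not by 100 OR by 400)
1696 ÷ 4 = 424 exactly → divisible by 4
1696 ÷ 100 = 16 remainder 96 → not divisible by 100
Divisible by 4 but not by 100 → leap year


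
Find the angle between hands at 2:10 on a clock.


5.0°

Hour hand = 2×30 + 10×0.5 = 65.0°
Minute hand = 10×6 = 60°
Difference = |65.0 - 60| = 5.0°


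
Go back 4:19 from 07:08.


02:49

Start: 428 minutes from midnight
Subtract: 259 minutes
Remaining: 428 - 259 = 169
Hours: 2, Minutes: 49


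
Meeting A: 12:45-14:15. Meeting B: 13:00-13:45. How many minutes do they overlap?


Meeting A: 765-855 (in minutes from midnight)
Meeting B: 780-825
Overlap start = max(765, 780) = 780
Overlap end = min(855, 825) = 825
Overlap = max(0, 825 - 780) = 45 min

45 minutes


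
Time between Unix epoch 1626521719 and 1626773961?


Difference = 1626773961 - 1626521719 = 252242 seconds
In hours: 252242 / 3600 ≈ 70.1
In days: 252242 / 86400 ≈ 2.92

252242 seconds (70.1 hours / 2.92 days)


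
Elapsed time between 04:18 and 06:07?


1h 49m

End time in minutes: 6×60 + 7 = 367
Start time in minutes: 4×60 + 18 = 258
Difference = 367 - 258 = 109 minutes
= 1 hours 49 minutes


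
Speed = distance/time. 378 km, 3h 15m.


116.3 km/h

Distance: 378 km
Time: 3h 15m = 195 min = 195/60 = 13/4 hours
Speed = 378 ÷ (13/4) = 378 × 4 / 13 = 1512/13 ≈ 116.3 km/h


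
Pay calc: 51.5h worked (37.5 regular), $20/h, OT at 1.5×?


$1170.00

Regular: 37.5h × $20 = $750.00
Overtime: 51.5 - 37.5 = 14.0h
OT pay: 14.0h × $20 × 1.5 = $420.00
Total = $750.00 + $420.00 = $1170.00


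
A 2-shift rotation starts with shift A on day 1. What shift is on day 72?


Shift B

Shifts: A, B
Start: A (index 0)
Day 72: (0 + 72 - 1) mod 2
= 71 mod 2
= 1
Index 1 → shift B


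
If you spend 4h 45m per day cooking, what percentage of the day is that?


19.8%

Time: 285 minutes
Day: 1440 minutes
Percentage = (285/1440) × 100 ≈ 19.8%


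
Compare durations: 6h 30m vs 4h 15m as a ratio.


26:17 (1.53)

Duration 1: 390 minutes
Duration 2: 255 minutes
Ratio = 390:255
GCD = 15
Simplified = 26:17
As a decimal: 26/17 ≈ 1.53


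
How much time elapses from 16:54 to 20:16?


End time in minutes: 20×60 + 16 = 1216
Start time in minutes: 16×60 + 54 = 1014
Difference = 1216 - 1014 = 202 minutes
= 3 hours 22 minutes

3h 22m


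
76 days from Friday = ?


Start: Friday (index 4)
(4 + 76) mod 7
= 80 mod 7
= 3
Index 3 → Thursday

Thursday


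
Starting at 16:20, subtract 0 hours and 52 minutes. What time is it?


Start: 980 minutes from midnight
Subtract: 52 minutes
Remaining: 980 - 52 = 928
Hours: 15, Minutes: 28

15:28


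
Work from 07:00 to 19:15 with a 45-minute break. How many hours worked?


Total time = (19×60+15) - (7×60+0)
= 1155 - 420 = 735 min
Minus break: 735 - 45 = 690 min
= 11h 30m

11h 30m (690 minutes)


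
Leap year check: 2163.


Rules: divisible by 4 AND (not by 100 OR by 400)
2163 ÷ 4 = 540 remainder 3 → not divisible by 4
Not divisible by 4 → not a leap year

No


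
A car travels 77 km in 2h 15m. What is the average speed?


34.2 km/h

Distance: 77 km
Time: 2h 15m = 135 min = 135/60 = 9/4 hours
Speed = 77 ÷ (9/4) = 77 × 4 / 9 = 308/9 ≈ 34.2 km/h


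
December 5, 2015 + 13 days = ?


Start: December 5, 2015
Add 13 days
December 5 + 13 = December 18, 2015

December 18, 2015


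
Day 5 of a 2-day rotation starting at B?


Shifts: A, B
Start: B (index 1)
Day 5: (1 + 5 - 1) mod 2
= 5 mod 2
= 1
Index 1 → shift B

Shift B


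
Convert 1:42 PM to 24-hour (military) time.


Input: 1:42 PM
PM: 1 + 12 = 13

13:42


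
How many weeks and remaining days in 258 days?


Weeks: 258 ÷ 7 = 36 remainder 6

36 weeks 6 days


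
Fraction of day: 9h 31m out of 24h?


0.3965 (39.65%)

Total minutes: 9×60 + 31 = 571
Day = 24×60 = 1440 minutes
Fraction = 571/1440 ≈ 0.3965
As a percentage: 571/1440 × 100 ≈ 39.65%


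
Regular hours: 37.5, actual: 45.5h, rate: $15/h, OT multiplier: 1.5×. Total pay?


Regular: 37.5h × $15 = $562.50
Overtime: 45.5 - 37.5 = 8.0h
OT pay: 8.0h × $15 × 1.5 = $180.00
Total = $562.50 + $180.00 = $742.50

$742.50


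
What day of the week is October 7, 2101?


Zeller's congruence:
q=7, m=10, k=1, j=21
h = (7 + ⌊13×11/5⌋ + 1 + ⌊1/4⌋ + ⌊21/4⌋ - 2×21) mod 7
= (7 + 28 + 1 + 0 + 5 - 42) mod 7
= -1 mod 7 = 6
h=6 → Friday

Friday


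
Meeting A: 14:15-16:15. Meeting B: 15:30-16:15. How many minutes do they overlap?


Meeting A: 855-975 (in minutes from midnight)
Meeting B: 930-975
Overlap start = max(855, 930) = 930
Overlap end = min(975, 975) = 975
Overlap = max(0, 975 - 930) = 45 min

45 minutes


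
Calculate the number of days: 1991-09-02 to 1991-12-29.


118 days

From September 2, 1991 to December 29, 1991
Rest of September 1991: 30 - 2 = 28
Full months: October 31, November 30
Days into December 1991: 29
Total = 28 + 31 + 30 + 29 = 118 days


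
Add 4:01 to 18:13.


22:14

Start: 1093 minutes from midnight
Add: 241 minutes
Total: 1334 minutes
Hours: 1334 ÷ 60 = 22 remainder 14


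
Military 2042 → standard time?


8:42 PM

Hour: 20
20 - 12 = 8 → PM


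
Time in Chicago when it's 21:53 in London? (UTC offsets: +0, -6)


15:53

Time difference = UTC-6 - UTC+0 = -6 hours
New hour = (21 -6) mod 24
= 15 mod 24 = 15
Minutes unchanged → 15:53


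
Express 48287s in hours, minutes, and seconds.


Hours: 48287 ÷ 3600 = 13 remainder 1487
Minutes: 1487 ÷ 60 = 24 remainder 47
Seconds: 47

13h 24m 47s


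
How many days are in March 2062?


Month: March (month 3)
March has 31 days

31 days


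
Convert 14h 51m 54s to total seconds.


Hours: 14 × 3600 = 50400
Minutes: 51 × 60 = 3060
Seconds: 54
Total = 50400 + 3060 + 54 = 53514

53514 seconds


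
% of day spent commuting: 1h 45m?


Time: 105 minutes
Day: 1440 minutes
Percentage = (105/1440) × 100 ≈ 7.3%

7.3%


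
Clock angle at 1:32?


Hour hand = 1×30 + 32×0.5 = 46.0°
Minute hand = 32×6 = 192°
Difference = |46.0 - 192| = 146.0°

146.0°


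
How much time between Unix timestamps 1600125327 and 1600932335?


807008 seconds (224.2 hours / 9.34 days)

Difference = 1600932335 - 1600125327 = 807008 seconds
In hours: 807008 / 3600 ≈ 224.2
In days: 807008 / 86400 ≈ 9.34


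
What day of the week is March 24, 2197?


Zeller's congruence:
q=24, m=3, k=97, j=21
h = (24 + ⌊13×4/5⌋ + 97 + ⌊97/4⌋ + ⌊21/4⌋ - 2×21) mod 7
= (24 + 10 + 97 + 24 + 5 - 42) mod 7
= 118 mod 7 = 6
h=6 → Friday

Friday


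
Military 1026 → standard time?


Hour: 10
10 < 12 → AM

10:26 AM


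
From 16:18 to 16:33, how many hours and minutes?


0h 15m

End time in minutes: 16×60 + 33 = 993
Start time in minutes: 16×60 + 18 = 978
Difference = 993 - 978 = 15 minutes
= 0 hours 15 minutes


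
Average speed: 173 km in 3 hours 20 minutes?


Distance: 173 km
Time: 3h 20m = 200 min = 200/60 = 10/3 hours
Speed = 173 ÷ (10/3) = 173 × 3 / 10 = 519/10 = 51.9 km/h

51.9 km/h


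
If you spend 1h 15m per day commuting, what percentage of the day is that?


5.2%

Time: 75 minutes
Day: 1440 minutes
Percentage = (75/1440) × 100 ≈ 5.2%


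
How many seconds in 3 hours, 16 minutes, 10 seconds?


11770 seconds

Hours: 3 × 3600 = 10800
Minutes: 16 × 60 = 960
Seconds: 10
Total = 10800 + 960 + 10 = 11770


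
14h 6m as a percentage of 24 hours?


0.5875 (58.75%)

Total minutes: 14×60 + 6 = 846
Day = 24×60 = 1440 minutes
Fraction = 846/1440 = 0.5875
As a percentage: 846/1440 × 100 = 58.75%


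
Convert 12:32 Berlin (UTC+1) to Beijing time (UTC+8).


Time difference = UTC+8 - UTC+1 = +7 hours
New hour = (12 + 7) mod 24
= 19 mod 24 = 19
Minutes unchanged → 19:32

19:32


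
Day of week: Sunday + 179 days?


Start: Sunday (index 6)
(6 + 179) mod 7
= 185 mod 7
= 3
Index 3 → Thursday

Thursday


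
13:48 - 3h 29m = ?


Start: 828 minutes from midnight
Subtract: 209 minutes
Remaining: 828 - 209 = 619
Hours: 10, Minutes: 19

10:19


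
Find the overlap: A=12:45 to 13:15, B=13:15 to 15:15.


0 minutes

Meeting A: 765-795 (in minutes from midnight)
Meeting B: 795-915
Overlap start = max(765, 795) = 795
Overlap end = min(795, 915) = 795
Overlap = max(0, 795 - 795) = 0 min


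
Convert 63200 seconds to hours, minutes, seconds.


17h 33m 20s

Hours: 63200 ÷ 3600 = 17 remainder 2000
Minutes: 2000 ÷ 60 = 33 remainder 20
Seconds: 20


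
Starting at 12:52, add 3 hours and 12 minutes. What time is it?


16:04

Start: 772 minutes from midnight
Add: 192 minutes
Total: 964 minutes
Hours: 964 ÷ 60 = 16 remainder 4


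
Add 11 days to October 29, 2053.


Start: October 29, 2053
Add 11 days
October 29 → November 1: 31 - 29 + 1 = 3 days (11 - 3 = 8 left)
November 1 + 8 = November 9, 2053

November 9, 2053


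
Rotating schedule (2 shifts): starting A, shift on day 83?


Shift A

Shifts: A, B
Start: A (index 0)
Day 83: (0 + 83 - 1) mod 2
= 82 mod 2
= 0
Index 0 → shift A


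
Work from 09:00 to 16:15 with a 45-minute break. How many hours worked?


Total time = (16×60+15) - (9×60+0)
= 975 - 540 = 435 min
Minus break: 435 - 45 = 390 min
= 6h 30m

6h 30m (390 minutes)


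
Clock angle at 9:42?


39.0°

Hour hand = 9×30 + 42×0.5 = 291.0°
Minute hand = 42×6 = 252°
Difference = |291.0 - 252| = 39.0°


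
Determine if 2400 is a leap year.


Rules: divisible by 4 AND (not by 100 OR by 400)
2400 ÷ 4 = 600 exactly → divisible by 4
2400 ÷ 100 = 24 exactly → divisible by 100
2400 ÷ 400 = 6 exactly → divisible by 400
Divisible by 400 → leap year

Yes


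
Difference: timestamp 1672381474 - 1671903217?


478257 seconds (132.8 hours / 5.54 days)

Difference = 1672381474 - 1671903217 = 478257 seconds
In hours: 478257 / 3600 ≈ 132.8
In days: 478257 / 86400 ≈ 5.54


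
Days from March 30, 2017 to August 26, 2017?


From March 30, 2017 to August 26, 2017
Rest of March 2017: 31 - 30 = 1
Full months: April 30, May 31, June 30, July 31
Days into August 2017: 26
Total = 1 + 30 + 31 + 30 + 31 + 26 = 149 days

149 days


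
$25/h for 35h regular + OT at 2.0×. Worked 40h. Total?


$1125.00

Regular: 35h × $25 = $875.00
Overtime: 40 - 35 = 5h
OT pay: 5h × $25 × 2.0 = $250.00
Total = $875.00 + $250.00 = $1125.00


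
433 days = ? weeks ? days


Weeks: 433 ÷ 7 = 61 remainder 6

61 weeks 6 days


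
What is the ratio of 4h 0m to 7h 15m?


16:29 (0.55)

Duration 1: 240 minutes
Duration 2: 435 minutes
Ratio = 240:435
GCD = 15
Simplified = 16:29
As a decimal: 16/29 ≈ 0.55


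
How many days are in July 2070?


Month: July (month 7)
July has 31 days

31 days


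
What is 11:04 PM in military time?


23:04

Input: 11:04 PM
PM: 11 + 12 = 23


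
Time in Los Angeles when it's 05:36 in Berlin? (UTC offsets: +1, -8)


20:36 (previous day)

Time difference = UTC-8 - UTC+1 = -9 hours
New hour = (5 -9) mod 24
= -4 mod 24 = 20
Minutes unchanged → 20:36; -4 < 0 → previous day


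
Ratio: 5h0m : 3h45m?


4:3 (1.33)

Duration 1: 300 minutes
Duration 2: 225 minutes
Ratio = 300:225
GCD = 75
Simplified = 4:3
As a decimal: 4/3 ≈ 1.33
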